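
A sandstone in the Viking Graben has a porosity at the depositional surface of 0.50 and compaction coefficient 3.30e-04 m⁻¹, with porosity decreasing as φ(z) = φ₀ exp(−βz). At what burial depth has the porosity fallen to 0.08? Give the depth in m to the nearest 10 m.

5550 m

Working in km (1 km = 1000 m; β in km⁻¹ = β in m⁻¹ × 1000):
Invert Athy's law: z = ln(φ₀/φ) / β
z = ln(0.5/0.08) / 0.33 = ln(6.25) / 0.33 = 1.8326 / 0.33 = 5.553 km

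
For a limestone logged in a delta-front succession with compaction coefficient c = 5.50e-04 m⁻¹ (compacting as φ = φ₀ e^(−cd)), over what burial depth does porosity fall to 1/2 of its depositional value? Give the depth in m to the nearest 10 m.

1260 m

Working in km (1 km = 1000 m; c in km⁻¹ = c in m⁻¹ × 1000):
φ/φ₀ = 1/2 ⇒ exp(−c·d) = 1/2 ⇒ d = ln(2) / c
d = 0.6931 / 0.55 = 1.260 km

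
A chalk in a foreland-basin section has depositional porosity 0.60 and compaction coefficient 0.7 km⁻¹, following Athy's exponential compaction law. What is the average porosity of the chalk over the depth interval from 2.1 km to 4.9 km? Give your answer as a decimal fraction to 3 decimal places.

⟨φ⟩ = (1/(z₂−z₁)) ∫ φ₀ e^(−cz) dz = φ₀·(e^(−c·z₁) − e^(−c·z₂)) / (c·(z₂−z₁))
e^(−0.7×2.1) = 0.2299; e^(−0.7×4.9) = 0.0324
⟨φ⟩ = 0.6 × (0.2299 − 0.0324) / (0.7 × 2.8) = 0.6 × 0.1008 = 0.0605

0.060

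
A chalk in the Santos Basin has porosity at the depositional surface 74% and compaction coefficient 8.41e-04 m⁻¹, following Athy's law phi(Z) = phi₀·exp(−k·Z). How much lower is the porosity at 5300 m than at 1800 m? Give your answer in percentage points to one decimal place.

Working in km (1 km = 1000 m; k in km⁻¹ = k in m⁻¹ × 1000):
phi(1.8) = 0.74·e^(−0.841×1.8) = 0.1629
phi(5.3) = 0.74·e^(−0.841×5.3) = 0.0086
Δphi = 0.1629 − 0.0086 = 0.1543

15.4 percentage points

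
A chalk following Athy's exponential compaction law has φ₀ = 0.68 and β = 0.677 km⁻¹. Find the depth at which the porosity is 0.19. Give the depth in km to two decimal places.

1.88 km

Invert Athy's law: Z = ln(φ₀/φ) / β
Z = ln(0.68/0.19) / 0.677 = ln(3.579) / 0.677 = 1.2751 / 0.677 = 1.883 km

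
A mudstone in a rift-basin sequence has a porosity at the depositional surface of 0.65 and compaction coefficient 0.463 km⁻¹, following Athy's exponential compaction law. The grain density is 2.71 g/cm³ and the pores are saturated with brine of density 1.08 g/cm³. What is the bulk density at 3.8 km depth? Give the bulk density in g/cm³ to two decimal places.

Porosity at depth: phi = 0.65·exp(−0.463×3.8) = 0.65×0.1721 = 0.1119
Bulk density: ρ_b = (1−phi)ρ_g + phi·ρ_f = 0.8881×2.71 + 0.1119×1.08
       = 2.407 + 0.121 = 2.528 g/cm³

2.53 g/cm³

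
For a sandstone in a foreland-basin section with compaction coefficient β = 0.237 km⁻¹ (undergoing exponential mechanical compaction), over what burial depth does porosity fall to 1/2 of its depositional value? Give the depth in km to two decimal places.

2.92 km

φ/φ₀ = 1/2 ⇒ exp(−β·Z) = 1/2 ⇒ Z = ln(2) / β
Z = 0.6931 / 0.237 = 2.925 km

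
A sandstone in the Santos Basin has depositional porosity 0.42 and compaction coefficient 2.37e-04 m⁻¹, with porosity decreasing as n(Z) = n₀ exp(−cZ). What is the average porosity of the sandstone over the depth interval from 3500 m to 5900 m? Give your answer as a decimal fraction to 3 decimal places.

0.140

Working in km (1 km = 1000 m; c in km⁻¹ = c in m⁻¹ × 1000):
⟨n⟩ = (1/(Z₂−Z₁)) ∫ n₀ e^(−cZ) dZ = n₀·(e^(−c·Z₁) − e^(−c·Z₂)) / (c·(Z₂−Z₁))
e^(−0.237×3.5) = 0.4363; e^(−0.237×5.9) = 0.2470
⟨n⟩ = 0.42 × (0.4363 − 0.2470) / (0.237 × 2.4) = 0.42 × 0.3327 = 0.1397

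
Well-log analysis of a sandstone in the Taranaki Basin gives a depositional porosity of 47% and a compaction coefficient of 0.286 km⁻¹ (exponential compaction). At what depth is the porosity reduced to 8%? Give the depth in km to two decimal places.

6.19 km

Invert Athy's law: d = ln(φ₀/φ) / k
d = ln(0.47/0.08) / 0.286 = ln(5.875) / 0.286 = 1.7707 / 0.286 = 6.191 km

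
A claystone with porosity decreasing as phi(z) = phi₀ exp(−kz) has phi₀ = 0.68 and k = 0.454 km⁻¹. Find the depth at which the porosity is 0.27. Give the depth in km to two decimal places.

2.03 km

Invert Athy's law: z = ln(phi₀/phi) / k
z = ln(0.68/0.27) / 0.454 = ln(2.519) / 0.454 = 0.9237 / 0.454 = 2.035 km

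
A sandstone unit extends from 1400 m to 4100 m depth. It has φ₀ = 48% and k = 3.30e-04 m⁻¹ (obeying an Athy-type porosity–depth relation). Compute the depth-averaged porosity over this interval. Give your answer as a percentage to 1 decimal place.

Working in km (1 km = 1000 m; k in km⁻¹ = k in m⁻¹ × 1000):
⟨φ⟩ = (1/(z₂−z₁)) ∫ φ₀ e^(−kz) dz = φ₀·(e^(−k·z₁) − e^(−k·z₂)) / (k·(z₂−z₁))
e^(−0.33×1.4) = 0.6300; e^(−0.33×4.1) = 0.2585
⟨φ⟩ = 0.48 × (0.6300 − 0.2585) / (0.33 × 2.7) = 0.48 × 0.4170 = 0.2002

20.0%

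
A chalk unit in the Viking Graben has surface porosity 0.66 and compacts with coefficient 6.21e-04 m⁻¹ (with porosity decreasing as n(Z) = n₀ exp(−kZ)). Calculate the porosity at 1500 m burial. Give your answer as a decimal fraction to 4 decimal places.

Working in km (1 km = 1000 m; k in km⁻¹ = k in m⁻¹ × 1000):
n = n₀·exp(−k·Z) = 0.66 × exp(−0.621 × 1.5) = 0.66 × exp(−0.9315)
  = 0.66 × 0.3940 = 0.2600

0.2600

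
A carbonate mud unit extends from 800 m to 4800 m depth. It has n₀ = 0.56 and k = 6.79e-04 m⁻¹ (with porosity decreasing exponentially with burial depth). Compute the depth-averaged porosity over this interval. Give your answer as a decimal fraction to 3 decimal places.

Working in km (1 km = 1000 m; k in km⁻¹ = k in m⁻¹ × 1000):
⟨n⟩ = (1/(d₂−d₁)) ∫ n₀ e^(−kd) dd = n₀·(e^(−k·d₁) − e^(−k·d₂)) / (k·(d₂−d₁))
e^(−0.679×0.8) = 0.5809; e^(−0.679×4.8) = 0.0384
⟨n⟩ = 0.56 × (0.5809 − 0.0384) / (0.679 × 4) = 0.56 × 0.1997 = 0.1118

0.112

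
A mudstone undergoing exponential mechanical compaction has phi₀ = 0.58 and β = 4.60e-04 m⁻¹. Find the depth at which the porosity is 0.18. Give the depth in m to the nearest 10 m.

Working in km (1 km = 1000 m; β in km⁻¹ = β in m⁻¹ × 1000):
Invert Athy's law: z = ln(phi₀/phi) / β
z = ln(0.58/0.18) / 0.46 = ln(3.222) / 0.46 = 1.1701 / 0.46 = 2.544 km

2540 m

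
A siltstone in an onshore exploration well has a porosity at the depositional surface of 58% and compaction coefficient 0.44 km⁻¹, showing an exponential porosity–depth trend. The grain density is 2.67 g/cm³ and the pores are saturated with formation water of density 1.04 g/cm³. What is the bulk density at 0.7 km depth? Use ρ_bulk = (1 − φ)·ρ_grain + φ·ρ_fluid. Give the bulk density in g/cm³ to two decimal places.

Porosity at depth: φ = 0.58·exp(−0.44×0.7) = 0.58×0.7349 = 0.4263
Bulk density: ρ_b = (1−φ)ρ_g + φ·ρ_f = 0.5737×2.67 + 0.4263×1.04
       = 1.532 + 0.443 = 1.975 g/cm³

1.98 g/cm³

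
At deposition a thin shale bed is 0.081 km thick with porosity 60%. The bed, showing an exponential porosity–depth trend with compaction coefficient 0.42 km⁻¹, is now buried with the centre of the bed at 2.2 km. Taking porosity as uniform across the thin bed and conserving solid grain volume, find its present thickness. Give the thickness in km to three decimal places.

Porosity at 2.2 km: phi = 0.6·exp(−0.42×2.2) = 0.2382
Solid-volume conservation: h(1−phi) = h₀(1−phi₀) ⇒ h = h₀·(1−phi₀)/(1−phi)
h = 0.081 × (1 − 0.6)/(1 − 0.2382) = 0.081 × 0.5250 = 0.0425 km

0.043 km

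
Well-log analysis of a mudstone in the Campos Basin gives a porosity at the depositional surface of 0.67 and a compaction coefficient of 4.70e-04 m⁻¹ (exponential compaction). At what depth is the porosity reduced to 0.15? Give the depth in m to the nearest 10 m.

Working in km (1 km = 1000 m; c in km⁻¹ = c in m⁻¹ × 1000):
Invert Athy's law: z = ln(φ₀/φ) / c
z = ln(0.67/0.15) / 0.47 = ln(4.467) / 0.47 = 1.4966 / 0.47 = 3.184 km

3180 m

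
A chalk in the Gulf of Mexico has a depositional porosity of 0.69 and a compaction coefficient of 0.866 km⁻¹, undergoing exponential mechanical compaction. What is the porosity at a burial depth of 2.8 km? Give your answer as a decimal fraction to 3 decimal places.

φ = φ₀·exp(−c·d) = 0.69 × exp(−0.866 × 2.8) = 0.69 × exp(−2.425)
  = 0.69 × 0.0885 = 0.0611

0.061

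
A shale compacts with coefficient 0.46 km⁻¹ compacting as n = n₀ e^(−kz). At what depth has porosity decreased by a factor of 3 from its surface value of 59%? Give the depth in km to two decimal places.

n/n₀ = 1/3 ⇒ exp(−k·z) = 1/3 ⇒ z = ln(3) / k
z = 1.0986 / 0.46 = 2.388 km

2.39 km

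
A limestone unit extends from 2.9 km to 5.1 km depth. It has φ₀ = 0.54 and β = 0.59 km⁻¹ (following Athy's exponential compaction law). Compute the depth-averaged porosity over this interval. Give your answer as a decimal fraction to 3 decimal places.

0.055

⟨φ⟩ = (1/(Z₂−Z₁)) ∫ φ₀ e^(−βZ) dZ = φ₀·(e^(−β·Z₁) − e^(−β·Z₂)) / (β·(Z₂−Z₁))
e^(−0.59×2.9) = 0.1807; e^(−0.59×5.1) = 0.0493
⟨φ⟩ = 0.54 × (0.1807 − 0.0493) / (0.59 × 2.2) = 0.54 × 0.1012 = 0.0546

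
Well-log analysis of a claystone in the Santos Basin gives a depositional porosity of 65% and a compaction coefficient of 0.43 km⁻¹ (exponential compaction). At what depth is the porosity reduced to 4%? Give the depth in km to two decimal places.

6.48 km

Invert Athy's law: Z = ln(phi₀/phi) / β
Z = ln(0.65/0.04) / 0.43 = ln(16.25) / 0.43 = 2.7881 / 0.43 = 6.484 km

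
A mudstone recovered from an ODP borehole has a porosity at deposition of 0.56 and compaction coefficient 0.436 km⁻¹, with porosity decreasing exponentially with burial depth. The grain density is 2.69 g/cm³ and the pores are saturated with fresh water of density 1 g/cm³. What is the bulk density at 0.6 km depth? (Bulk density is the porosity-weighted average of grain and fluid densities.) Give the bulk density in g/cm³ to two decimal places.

Porosity at depth: n = 0.56·exp(−0.436×0.6) = 0.56×0.7698 = 0.4311
Bulk density: ρ_b = (1−n)ρ_g + n·ρ_f = 0.5689×2.69 + 0.4311×1
       = 1.530 + 0.431 = 1.961 g/cm³

1.96 g/cm³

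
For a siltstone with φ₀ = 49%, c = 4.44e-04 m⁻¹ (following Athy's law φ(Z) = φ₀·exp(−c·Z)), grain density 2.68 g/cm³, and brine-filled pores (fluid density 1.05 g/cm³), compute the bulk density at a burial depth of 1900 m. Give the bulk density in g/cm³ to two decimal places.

Working in km (1 km = 1000 m; c in km⁻¹ = c in m⁻¹ × 1000):
Porosity at depth: φ = 0.49·exp(−0.444×1.9) = 0.49×0.4302 = 0.2108
Bulk density: ρ_b = (1−φ)ρ_g + φ·ρ_f = 0.7892×2.68 + 0.2108×1.05
       = 2.115 + 0.221 = 2.336 g/cm³

2.34 g/cm³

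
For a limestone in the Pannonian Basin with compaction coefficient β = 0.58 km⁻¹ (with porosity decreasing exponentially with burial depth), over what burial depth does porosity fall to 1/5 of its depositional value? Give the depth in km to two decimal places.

2.77 km

phi/phi₀ = 1/5 ⇒ exp(−β·Z) = 1/5 ⇒ Z = ln(5) / β
Z = 1.6094 / 0.58 = 2.775 km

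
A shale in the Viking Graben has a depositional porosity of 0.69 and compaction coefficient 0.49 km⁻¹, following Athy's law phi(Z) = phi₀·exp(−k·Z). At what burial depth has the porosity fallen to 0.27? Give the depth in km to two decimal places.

Invert Athy's law: Z = ln(phi₀/phi) / k
Z = ln(0.69/0.27) / 0.49 = ln(2.556) / 0.49 = 0.9383 / 0.49 = 1.915 km

1.91 km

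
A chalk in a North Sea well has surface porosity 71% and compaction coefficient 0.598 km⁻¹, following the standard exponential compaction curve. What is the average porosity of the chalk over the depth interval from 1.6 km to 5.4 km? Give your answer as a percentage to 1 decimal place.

⟨n⟩ = (1/(z₂−z₁)) ∫ n₀ e^(−kz) dz = n₀·(e^(−k·z₁) − e^(−k·z₂)) / (k·(z₂−z₁))
e^(−0.598×1.6) = 0.3841; e^(−0.598×5.4) = 0.0396
⟨n⟩ = 0.71 × (0.3841 − 0.0396) / (0.598 × 3.8) = 0.71 × 0.1516 = 0.1076

10.8%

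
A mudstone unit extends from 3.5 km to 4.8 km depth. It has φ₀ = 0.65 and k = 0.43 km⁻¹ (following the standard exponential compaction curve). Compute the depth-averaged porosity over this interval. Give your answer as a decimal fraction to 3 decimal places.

⟨φ⟩ = (1/(Z₂−Z₁)) ∫ φ₀ e^(−kZ) dZ = φ₀·(e^(−k·Z₁) − e^(−k·Z₂)) / (k·(Z₂−Z₁))
e^(−0.43×3.5) = 0.2220; e^(−0.43×4.8) = 0.1269
⟨φ⟩ = 0.65 × (0.2220 − 0.1269) / (0.43 × 1.3) = 0.65 × 0.1701 = 0.1105

0.111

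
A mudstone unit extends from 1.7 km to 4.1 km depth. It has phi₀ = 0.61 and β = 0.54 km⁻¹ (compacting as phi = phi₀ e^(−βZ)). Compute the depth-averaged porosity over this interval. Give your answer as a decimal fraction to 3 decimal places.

⟨phi⟩ = (1/(Z₂−Z₁)) ∫ phi₀ e^(−βZ) dZ = phi₀·(e^(−β·Z₁) − e^(−β·Z₂)) / (β·(Z₂−Z₁))
e^(−0.54×1.7) = 0.3993; e^(−0.54×4.1) = 0.1093
⟨phi⟩ = 0.61 × (0.3993 − 0.1093) / (0.54 × 2.4) = 0.61 × 0.2238 = 0.1365

0.137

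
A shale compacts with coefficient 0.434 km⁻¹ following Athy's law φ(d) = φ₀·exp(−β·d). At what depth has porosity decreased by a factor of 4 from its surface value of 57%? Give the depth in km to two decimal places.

3.19 km

φ/φ₀ = 1/4 ⇒ exp(−β·d) = 1/4 ⇒ d = ln(4) / β
d = 1.3863 / 0.434 = 3.194 km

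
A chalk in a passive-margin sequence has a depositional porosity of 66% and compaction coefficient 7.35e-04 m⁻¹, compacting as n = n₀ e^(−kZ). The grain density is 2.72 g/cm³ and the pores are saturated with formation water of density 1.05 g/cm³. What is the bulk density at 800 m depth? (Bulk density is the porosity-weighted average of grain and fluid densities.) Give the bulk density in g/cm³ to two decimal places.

2.11 g/cm³

Working in km (1 km = 1000 m; k in km⁻¹ = k in m⁻¹ × 1000):
Porosity at depth: n = 0.66·exp(−0.735×0.8) = 0.66×0.5554 = 0.3666
Bulk density: ρ_b = (1−n)ρ_g + n·ρ_f = 0.6334×2.72 + 0.3666×1.05
       = 1.723 + 0.385 = 2.108 g/cm³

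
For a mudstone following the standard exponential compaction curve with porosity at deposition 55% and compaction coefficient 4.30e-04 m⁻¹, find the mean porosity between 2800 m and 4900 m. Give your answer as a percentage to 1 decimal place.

Working in km (1 km = 1000 m; k in km⁻¹ = k in m⁻¹ × 1000):
⟨φ⟩ = (1/(Z₂−Z₁)) ∫ φ₀ e^(−kZ) dZ = φ₀·(e^(−k·Z₁) − e^(−k·Z₂)) / (k·(Z₂−Z₁))
e^(−0.43×2.8) = 0.3000; e^(−0.43×4.9) = 0.1216
⟨φ⟩ = 0.55 × (0.3000 − 0.1216) / (0.43 × 2.1) = 0.55 × 0.1976 = 0.1087

10.9%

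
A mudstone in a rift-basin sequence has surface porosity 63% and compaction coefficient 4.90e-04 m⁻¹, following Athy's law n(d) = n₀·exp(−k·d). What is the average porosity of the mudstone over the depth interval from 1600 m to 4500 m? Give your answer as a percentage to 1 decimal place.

Working in km (1 km = 1000 m; k in km⁻¹ = k in m⁻¹ × 1000):
⟨n⟩ = (1/(d₂−d₁)) ∫ n₀ e^(−kd) dd = n₀·(e^(−k·d₁) − e^(−k·d₂)) / (k·(d₂−d₁))
e^(−0.49×1.6) = 0.4566; e^(−0.49×4.5) = 0.1103
⟨n⟩ = 0.63 × (0.4566 − 0.1103) / (0.49 × 2.9) = 0.63 × 0.2437 = 0.1535

15.4%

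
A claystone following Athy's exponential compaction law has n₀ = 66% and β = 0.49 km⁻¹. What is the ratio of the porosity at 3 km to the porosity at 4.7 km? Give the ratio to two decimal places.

2.30

n(z₁)/n(z₂) = e^(−β·z₁)/e^(−β·z₂) = e^{β(z₂−z₁)}
= exp(0.49 × 1.7) = exp(0.833) = 2.3002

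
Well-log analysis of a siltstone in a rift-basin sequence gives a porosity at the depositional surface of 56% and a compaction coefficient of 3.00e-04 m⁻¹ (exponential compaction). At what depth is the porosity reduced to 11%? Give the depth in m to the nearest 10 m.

Working in km (1 km = 1000 m; k in km⁻¹ = k in m⁻¹ × 1000):
Invert Athy's law: z = ln(phi₀/phi) / k
z = ln(0.56/0.11) / 0.3 = ln(5.091) / 0.3 = 1.6275 / 0.3 = 5.425 km

5420 m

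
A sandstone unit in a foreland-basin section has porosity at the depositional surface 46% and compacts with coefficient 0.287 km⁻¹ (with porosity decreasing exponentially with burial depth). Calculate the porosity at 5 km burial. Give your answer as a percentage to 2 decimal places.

10.95%

n = n₀·exp(−c·d) = 0.46 × exp(−0.287 × 5) = 0.46 × exp(−1.435)
  = 0.46 × 0.2381 = 0.1095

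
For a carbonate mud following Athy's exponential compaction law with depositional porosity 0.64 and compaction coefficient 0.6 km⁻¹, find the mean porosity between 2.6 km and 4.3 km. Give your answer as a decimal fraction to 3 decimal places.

0.084

⟨φ⟩ = (1/(Z₂−Z₁)) ∫ φ₀ e^(−βZ) dZ = φ₀·(e^(−β·Z₁) − e^(−β·Z₂)) / (β·(Z₂−Z₁))
e^(−0.6×2.6) = 0.2101; e^(−0.6×4.3) = 0.0758
⟨φ⟩ = 0.64 × (0.2101 − 0.0758) / (0.6 × 1.7) = 0.64 × 0.1317 = 0.0843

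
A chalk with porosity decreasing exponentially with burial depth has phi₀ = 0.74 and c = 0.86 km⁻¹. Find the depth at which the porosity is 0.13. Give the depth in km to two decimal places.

2.02 km

Invert Athy's law: d = ln(phi₀/phi) / c
d = ln(0.74/0.13) / 0.86 = ln(5.692) / 0.86 = 1.7391 / 0.86 = 2.022 km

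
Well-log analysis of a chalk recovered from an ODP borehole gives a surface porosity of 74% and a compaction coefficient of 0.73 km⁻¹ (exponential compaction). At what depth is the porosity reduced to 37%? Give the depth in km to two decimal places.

Invert Athy's law: Z = ln(φ₀/φ) / k
Z = ln(0.74/0.37) / 0.73 = ln(2) / 0.73 = 0.6931 / 0.73 = 0.950 km

0.95 km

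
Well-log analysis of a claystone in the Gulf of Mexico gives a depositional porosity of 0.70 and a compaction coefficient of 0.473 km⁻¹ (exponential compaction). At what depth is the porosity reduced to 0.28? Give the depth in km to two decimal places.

1.94 km

Invert Athy's law: z = ln(φ₀/φ) / β
z = ln(0.7/0.28) / 0.473 = ln(2.5) / 0.473 = 0.9163 / 0.473 = 1.937 km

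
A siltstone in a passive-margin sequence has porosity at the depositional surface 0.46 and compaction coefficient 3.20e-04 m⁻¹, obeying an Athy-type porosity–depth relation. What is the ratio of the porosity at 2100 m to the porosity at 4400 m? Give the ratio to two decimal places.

Working in km (1 km = 1000 m; c in km⁻¹ = c in m⁻¹ × 1000):
φ(Z₁)/φ(Z₂) = e^(−c·Z₁)/e^(−c·Z₂) = e^{c(Z₂−Z₁)}
= exp(0.32 × 2.3) = exp(0.736) = 2.0876

2.09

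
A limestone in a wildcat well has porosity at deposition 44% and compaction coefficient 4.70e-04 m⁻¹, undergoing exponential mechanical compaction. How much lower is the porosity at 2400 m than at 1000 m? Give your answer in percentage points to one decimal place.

Working in km (1 km = 1000 m; c in km⁻¹ = c in m⁻¹ × 1000):
φ(1) = 0.44·e^(−0.47×1) = 0.2750
φ(2.4) = 0.44·e^(−0.47×2.4) = 0.1424
Δφ = 0.2750 − 0.1424 = 0.1326

13.3 percentage points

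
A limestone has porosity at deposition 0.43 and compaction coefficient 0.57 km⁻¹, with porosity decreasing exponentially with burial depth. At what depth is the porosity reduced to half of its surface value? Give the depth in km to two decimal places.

1.22 km

n/n₀ = 1/2 ⇒ exp(−c·Z) = 1/2 ⇒ Z = ln(2) / c
Z = 0.6931 / 0.57 = 1.216 km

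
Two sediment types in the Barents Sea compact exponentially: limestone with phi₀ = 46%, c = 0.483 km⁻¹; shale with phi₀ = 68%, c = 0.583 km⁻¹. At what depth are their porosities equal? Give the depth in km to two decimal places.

3.91 km

Set phi₀ₐ e^(−cₐz) = phi₀ᵦ e^(−cᵦz) ⇒ ln(phi₀ₐ/phi₀ᵦ) = (cₐ − cᵦ)·z
z = ln(0.46/0.68) / (0.483 − 0.583) = -0.3909 / -0.1 = 3.909 km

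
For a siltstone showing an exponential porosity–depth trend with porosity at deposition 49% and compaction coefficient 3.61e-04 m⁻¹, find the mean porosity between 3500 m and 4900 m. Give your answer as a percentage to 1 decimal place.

Working in km (1 km = 1000 m; k in km⁻¹ = k in m⁻¹ × 1000):
⟨φ⟩ = (1/(z₂−z₁)) ∫ φ₀ e^(−kz) dz = φ₀·(e^(−k·z₁) − e^(−k·z₂)) / (k·(z₂−z₁))
e^(−0.361×3.5) = 0.2827; e^(−0.361×4.9) = 0.1705
⟨φ⟩ = 0.49 × (0.2827 − 0.1705) / (0.361 × 1.4) = 0.49 × 0.2219 = 0.1087

10.9%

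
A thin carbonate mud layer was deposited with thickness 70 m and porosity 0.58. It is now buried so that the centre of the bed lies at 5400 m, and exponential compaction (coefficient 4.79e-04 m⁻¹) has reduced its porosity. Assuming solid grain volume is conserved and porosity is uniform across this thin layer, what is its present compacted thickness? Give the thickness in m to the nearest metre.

Working in km (1 km = 1000 m; β in km⁻¹ = β in m⁻¹ × 1000):
Porosity at 5.4 km: n = 0.58·exp(−0.479×5.4) = 0.0437
Solid-volume conservation: h(1−n) = h₀(1−n₀) ⇒ h = h₀·(1−n₀)/(1−n)
h = 0.07 × (1 − 0.58)/(1 − 0.0437) = 0.07 × 0.4392 = 0.0307 km

31 m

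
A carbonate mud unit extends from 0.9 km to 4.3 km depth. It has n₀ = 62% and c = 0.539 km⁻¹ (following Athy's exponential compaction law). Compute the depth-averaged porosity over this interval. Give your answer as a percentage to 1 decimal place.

⟨n⟩ = (1/(Z₂−Z₁)) ∫ n₀ e^(−cZ) dZ = n₀·(e^(−c·Z₁) − e^(−c·Z₂)) / (c·(Z₂−Z₁))
e^(−0.539×0.9) = 0.6156; e^(−0.539×4.3) = 0.0985
⟨n⟩ = 0.62 × (0.6156 − 0.0985) / (0.539 × 3.4) = 0.62 × 0.2822 = 0.1750

17.5%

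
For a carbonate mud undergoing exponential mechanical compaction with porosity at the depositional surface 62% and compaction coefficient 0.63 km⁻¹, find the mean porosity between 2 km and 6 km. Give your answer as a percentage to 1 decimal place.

6.4%

⟨phi⟩ = (1/(z₂−z₁)) ∫ phi₀ e^(−cz) dz = phi₀·(e^(−c·z₁) − e^(−c·z₂)) / (c·(z₂−z₁))
e^(−0.63×2) = 0.2837; e^(−0.63×6) = 0.0228
⟨phi⟩ = 0.62 × (0.2837 − 0.0228) / (0.63 × 4) = 0.62 × 0.1035 = 0.0642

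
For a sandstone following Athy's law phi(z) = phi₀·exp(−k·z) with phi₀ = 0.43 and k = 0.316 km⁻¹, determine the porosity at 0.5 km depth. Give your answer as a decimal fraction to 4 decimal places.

phi = phi₀·exp(−k·z) = 0.43 × exp(−0.316 × 0.5) = 0.43 × exp(−0.158)
  = 0.43 × 0.8538 = 0.3672

0.3672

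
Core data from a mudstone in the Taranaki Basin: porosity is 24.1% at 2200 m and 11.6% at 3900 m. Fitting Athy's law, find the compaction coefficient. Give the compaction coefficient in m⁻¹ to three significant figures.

Working in km (1 km = 1000 m; k in km⁻¹ = k in m⁻¹ × 1000):
Athy: phi(d) = phi₀ e^(−kd) ⇒ phi₁/phi₂ = e^{k(d₂−d₁)} ⇒ k = ln(phi₁/phi₂)/(d₂−d₁)
k = ln(0.241/0.116) / (3.9 − 2.2) = ln(2.078) / 1.7 = 0.7312 / 1.7 = 0.4301 km⁻¹

0.000430 m⁻¹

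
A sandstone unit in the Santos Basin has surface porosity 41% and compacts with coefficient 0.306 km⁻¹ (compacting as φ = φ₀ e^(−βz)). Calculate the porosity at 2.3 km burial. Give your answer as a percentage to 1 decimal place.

20.3%

φ = φ₀·exp(−β·z) = 0.41 × exp(−0.306 × 2.3) = 0.41 × exp(−0.7038)
  = 0.41 × 0.4947 = 0.2028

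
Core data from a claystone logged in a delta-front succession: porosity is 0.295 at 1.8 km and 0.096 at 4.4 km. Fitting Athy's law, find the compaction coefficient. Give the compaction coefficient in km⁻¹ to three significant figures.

Athy: φ(Z) = φ₀ e^(−kZ) ⇒ φ₁/φ₂ = e^{k(Z₂−Z₁)} ⇒ k = ln(φ₁/φ₂)/(Z₂−Z₁)
k = ln(0.295/0.096) / (4.4 − 1.8) = ln(3.073) / 2.6 = 1.1226 / 2.6 = 0.4318 km⁻¹

0.432 km⁻¹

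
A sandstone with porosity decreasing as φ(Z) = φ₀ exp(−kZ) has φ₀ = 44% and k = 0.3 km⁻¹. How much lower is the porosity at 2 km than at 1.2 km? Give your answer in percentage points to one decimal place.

φ(1.2) = 0.44·e^(−0.3×1.2) = 0.3070
φ(2) = 0.44·e^(−0.3×2) = 0.2415
Δφ = 0.3070 − 0.2415 = 0.0655

6.6 percentage points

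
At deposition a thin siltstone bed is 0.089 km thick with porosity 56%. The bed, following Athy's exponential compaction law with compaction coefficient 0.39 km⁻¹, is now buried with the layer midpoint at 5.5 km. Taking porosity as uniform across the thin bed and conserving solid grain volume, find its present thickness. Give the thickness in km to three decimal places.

Porosity at 5.5 km: n = 0.56·exp(−0.39×5.5) = 0.0656
Solid-volume conservation: h(1−n) = h₀(1−n₀) ⇒ h = h₀·(1−n₀)/(1−n)
h = 0.089 × (1 − 0.56)/(1 − 0.0656) = 0.089 × 0.4709 = 0.0419 km

0.042 km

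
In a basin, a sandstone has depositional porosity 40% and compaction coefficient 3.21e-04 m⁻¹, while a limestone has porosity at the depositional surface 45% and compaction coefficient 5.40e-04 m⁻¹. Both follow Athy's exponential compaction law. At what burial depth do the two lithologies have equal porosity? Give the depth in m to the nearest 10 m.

Working in km (1 km = 1000 m; k in km⁻¹ = k in m⁻¹ × 1000):
Set φ₀ₐ e^(−kₐZ) = φ₀ᵦ e^(−kᵦZ) ⇒ ln(φ₀ₐ/φ₀ᵦ) = (kₐ − kᵦ)·Z
Z = ln(0.4/0.45) / (0.321 − 0.54) = -0.1178 / -0.219 = 0.538 km

540 m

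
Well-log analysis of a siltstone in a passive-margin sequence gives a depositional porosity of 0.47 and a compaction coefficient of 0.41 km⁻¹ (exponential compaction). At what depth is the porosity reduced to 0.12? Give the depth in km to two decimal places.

Invert Athy's law: z = ln(phi₀/phi) / β
z = ln(0.47/0.12) / 0.41 = ln(3.917) / 0.41 = 1.3652 / 0.41 = 3.330 km

3.33 km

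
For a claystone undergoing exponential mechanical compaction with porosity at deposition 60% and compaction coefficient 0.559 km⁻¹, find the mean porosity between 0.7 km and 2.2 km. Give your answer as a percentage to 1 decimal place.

⟨n⟩ = (1/(z₂−z₁)) ∫ n₀ e^(−kz) dz = n₀·(e^(−k·z₁) − e^(−k·z₂)) / (k·(z₂−z₁))
e^(−0.559×0.7) = 0.6762; e^(−0.559×2.2) = 0.2924
⟨n⟩ = 0.6 × (0.6762 − 0.2924) / (0.559 × 1.5) = 0.6 × 0.4578 = 0.2747

27.5%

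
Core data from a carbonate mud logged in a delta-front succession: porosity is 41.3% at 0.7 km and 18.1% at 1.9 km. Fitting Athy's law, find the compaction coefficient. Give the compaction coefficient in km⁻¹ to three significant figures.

Athy: n(Z) = n₀ e^(−cZ) ⇒ n₁/n₂ = e^{c(Z₂−Z₁)} ⇒ c = ln(n₁/n₂)/(Z₂−Z₁)
c = ln(0.413/0.181) / (1.9 − 0.7) = ln(2.282) / 1.2 = 0.8250 / 1.2 = 0.6875 km⁻¹

0.687 km⁻¹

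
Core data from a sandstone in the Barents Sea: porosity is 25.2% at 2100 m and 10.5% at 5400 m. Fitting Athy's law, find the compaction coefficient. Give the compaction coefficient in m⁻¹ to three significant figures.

Working in km (1 km = 1000 m; β in km⁻¹ = β in m⁻¹ × 1000):
Athy: phi(Z) = phi₀ e^(−βZ) ⇒ phi₁/phi₂ = e^{β(Z₂−Z₁)} ⇒ β = ln(phi₁/phi₂)/(Z₂−Z₁)
β = ln(0.252/0.105) / (5.4 − 2.1) = ln(2.4) / 3.3 = 0.8755 / 3.3 = 0.2653 km⁻¹

0.000265 m⁻¹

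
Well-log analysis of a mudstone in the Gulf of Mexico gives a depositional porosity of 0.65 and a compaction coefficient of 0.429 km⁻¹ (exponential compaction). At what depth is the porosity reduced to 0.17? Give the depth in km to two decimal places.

Invert Athy's law: d = ln(phi₀/phi) / β
d = ln(0.65/0.17) / 0.429 = ln(3.824) / 0.429 = 1.3412 / 0.429 = 3.126 km

3.13 km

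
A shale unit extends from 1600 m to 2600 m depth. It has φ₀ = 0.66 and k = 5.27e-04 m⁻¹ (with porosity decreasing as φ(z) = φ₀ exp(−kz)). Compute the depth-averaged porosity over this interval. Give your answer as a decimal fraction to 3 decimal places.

0.221

Working in km (1 km = 1000 m; k in km⁻¹ = k in m⁻¹ × 1000):
⟨φ⟩ = (1/(z₂−z₁)) ∫ φ₀ e^(−kz) dz = φ₀·(e^(−k·z₁) − e^(−k·z₂)) / (k·(z₂−z₁))
e^(−0.527×1.6) = 0.4303; e^(−0.527×2.6) = 0.2541
⟨φ⟩ = 0.66 × (0.4303 − 0.2541) / (0.527 × 1) = 0.66 × 0.3345 = 0.2208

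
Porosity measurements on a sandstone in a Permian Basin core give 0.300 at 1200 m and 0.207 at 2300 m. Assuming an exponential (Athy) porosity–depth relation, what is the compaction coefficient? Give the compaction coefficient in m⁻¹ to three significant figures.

0.000337 m⁻¹

Working in km (1 km = 1000 m; β in km⁻¹ = β in m⁻¹ × 1000):
Athy: n(Z) = n₀ e^(−βZ) ⇒ n₁/n₂ = e^{β(Z₂−Z₁)} ⇒ β = ln(n₁/n₂)/(Z₂−Z₁)
β = ln(0.3/0.207) / (2.3 − 1.2) = ln(1.449) / 1.1 = 0.3711 / 1.1 = 0.3373 km⁻¹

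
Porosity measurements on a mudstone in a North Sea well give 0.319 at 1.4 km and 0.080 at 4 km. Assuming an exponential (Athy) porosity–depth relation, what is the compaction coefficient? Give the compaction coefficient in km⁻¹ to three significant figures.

Athy: n(z) = n₀ e^(−βz) ⇒ n₁/n₂ = e^{β(z₂−z₁)} ⇒ β = ln(n₁/n₂)/(z₂−z₁)
β = ln(0.319/0.08) / (4 − 1.4) = ln(3.987) / 2.6 = 1.3832 / 2.6 = 0.532 km⁻¹

0.532 km⁻¹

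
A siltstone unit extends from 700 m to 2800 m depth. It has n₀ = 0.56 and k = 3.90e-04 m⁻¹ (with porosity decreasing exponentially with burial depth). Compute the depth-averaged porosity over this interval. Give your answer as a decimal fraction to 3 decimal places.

Working in km (1 km = 1000 m; k in km⁻¹ = k in m⁻¹ × 1000):
⟨n⟩ = (1/(Z₂−Z₁)) ∫ n₀ e^(−kZ) dZ = n₀·(e^(−k·Z₁) − e^(−k·Z₂)) / (k·(Z₂−Z₁))
e^(−0.39×0.7) = 0.7611; e^(−0.39×2.8) = 0.3355
⟨n⟩ = 0.56 × (0.7611 − 0.3355) / (0.39 × 2.1) = 0.56 × 0.5196 = 0.2910

0.291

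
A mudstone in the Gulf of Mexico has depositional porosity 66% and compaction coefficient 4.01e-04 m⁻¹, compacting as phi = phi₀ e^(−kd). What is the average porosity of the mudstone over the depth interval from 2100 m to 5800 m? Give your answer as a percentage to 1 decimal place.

14.8%

Working in km (1 km = 1000 m; k in km⁻¹ = k in m⁻¹ × 1000):
⟨phi⟩ = (1/(d₂−d₁)) ∫ phi₀ e^(−kd) dd = phi₀·(e^(−k·d₁) − e^(−k·d₂)) / (k·(d₂−d₁))
e^(−0.401×2.1) = 0.4308; e^(−0.401×5.8) = 0.0977
⟨phi⟩ = 0.66 × (0.4308 − 0.0977) / (0.401 × 3.7) = 0.66 × 0.2245 = 0.1482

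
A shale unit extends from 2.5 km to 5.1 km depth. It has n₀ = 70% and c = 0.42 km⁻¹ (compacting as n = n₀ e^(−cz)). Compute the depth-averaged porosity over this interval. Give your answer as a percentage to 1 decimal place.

14.9%

⟨n⟩ = (1/(z₂−z₁)) ∫ n₀ e^(−cz) dz = n₀·(e^(−c·z₁) − e^(−c·z₂)) / (c·(z₂−z₁))
e^(−0.42×2.5) = 0.3499; e^(−0.42×5.1) = 0.1174
⟨n⟩ = 0.7 × (0.3499 − 0.1174) / (0.42 × 2.6) = 0.7 × 0.2129 = 0.1490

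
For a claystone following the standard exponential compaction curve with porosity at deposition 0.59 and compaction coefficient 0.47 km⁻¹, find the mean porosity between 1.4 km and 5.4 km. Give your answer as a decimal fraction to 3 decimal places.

0.138

⟨n⟩ = (1/(d₂−d₁)) ∫ n₀ e^(−kd) dd = n₀·(e^(−k·d₁) − e^(−k·d₂)) / (k·(d₂−d₁))
e^(−0.47×1.4) = 0.5179; e^(−0.47×5.4) = 0.0790
⟨n⟩ = 0.59 × (0.5179 − 0.0790) / (0.47 × 4) = 0.59 × 0.2334 = 0.1377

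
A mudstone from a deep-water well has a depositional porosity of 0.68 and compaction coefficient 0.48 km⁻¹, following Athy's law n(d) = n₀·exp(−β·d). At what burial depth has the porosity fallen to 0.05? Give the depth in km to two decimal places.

5.44 km

Invert Athy's law: d = ln(n₀/n) / β
d = ln(0.68/0.05) / 0.48 = ln(13.6) / 0.48 = 2.6101 / 0.48 = 5.438 km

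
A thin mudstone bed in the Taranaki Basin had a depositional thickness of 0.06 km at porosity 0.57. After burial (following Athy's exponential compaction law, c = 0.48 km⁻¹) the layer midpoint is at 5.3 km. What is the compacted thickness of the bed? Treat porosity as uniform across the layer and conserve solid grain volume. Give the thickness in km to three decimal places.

0.027 km

Porosity at 5.3 km: φ = 0.57·exp(−0.48×5.3) = 0.0448
Solid-volume conservation: h(1−φ) = h₀(1−φ₀) ⇒ h = h₀·(1−φ₀)/(1−φ)
h = 0.06 × (1 − 0.57)/(1 − 0.0448) = 0.06 × 0.4502 = 0.0270 km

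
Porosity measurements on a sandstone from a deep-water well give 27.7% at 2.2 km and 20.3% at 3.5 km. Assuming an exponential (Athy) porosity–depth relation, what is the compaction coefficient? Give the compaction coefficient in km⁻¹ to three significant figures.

0.239 km⁻¹

Athy: φ(Z) = φ₀ e^(−kZ) ⇒ φ₁/φ₂ = e^{k(Z₂−Z₁)} ⇒ k = ln(φ₁/φ₂)/(Z₂−Z₁)
k = ln(0.277/0.203) / (3.5 − 2.2) = ln(1.365) / 1.3 = 0.3108 / 1.3 = 0.2391 km⁻¹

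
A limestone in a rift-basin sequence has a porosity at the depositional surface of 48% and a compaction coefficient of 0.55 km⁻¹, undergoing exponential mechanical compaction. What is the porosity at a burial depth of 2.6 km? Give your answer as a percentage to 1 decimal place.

φ = φ₀·exp(−k·z) = 0.48 × exp(−0.55 × 2.6) = 0.48 × exp(−1.43)
  = 0.48 × 0.2393 = 0.1149

11.5%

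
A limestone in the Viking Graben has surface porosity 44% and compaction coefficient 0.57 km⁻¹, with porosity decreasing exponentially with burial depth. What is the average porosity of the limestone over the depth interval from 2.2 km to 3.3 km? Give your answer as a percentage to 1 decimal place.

9.3%

⟨φ⟩ = (1/(d₂−d₁)) ∫ φ₀ e^(−βd) dd = φ₀·(e^(−β·d₁) − e^(−β·d₂)) / (β·(d₂−d₁))
e^(−0.57×2.2) = 0.2854; e^(−0.57×3.3) = 0.1524
⟨φ⟩ = 0.44 × (0.2854 − 0.1524) / (0.57 × 1.1) = 0.44 × 0.2120 = 0.0933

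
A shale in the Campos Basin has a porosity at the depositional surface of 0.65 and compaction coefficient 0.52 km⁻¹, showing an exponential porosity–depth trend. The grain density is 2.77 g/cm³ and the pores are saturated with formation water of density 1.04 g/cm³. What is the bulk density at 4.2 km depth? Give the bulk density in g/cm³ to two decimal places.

Porosity at depth: phi = 0.65·exp(−0.52×4.2) = 0.65×0.1126 = 0.0732
Bulk density: ρ_b = (1−phi)ρ_g + phi·ρ_f = 0.9268×2.77 + 0.0732×1.04
       = 2.567 + 0.076 = 2.643 g/cm³

2.64 g/cm³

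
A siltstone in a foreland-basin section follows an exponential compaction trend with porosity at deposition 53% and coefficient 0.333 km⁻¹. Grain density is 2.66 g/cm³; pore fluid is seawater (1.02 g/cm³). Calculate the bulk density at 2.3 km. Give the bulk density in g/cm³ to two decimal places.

Porosity at depth: phi = 0.53·exp(−0.333×2.3) = 0.53×0.4649 = 0.2464
Bulk density: ρ_b = (1−phi)ρ_g + phi·ρ_f = 0.7536×2.66 + 0.2464×1.02
       = 2.005 + 0.251 = 2.256 g/cm³

2.26 g/cm³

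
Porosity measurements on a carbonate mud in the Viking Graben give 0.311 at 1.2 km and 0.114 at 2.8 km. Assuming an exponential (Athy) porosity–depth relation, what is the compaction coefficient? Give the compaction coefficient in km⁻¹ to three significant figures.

0.627 km⁻¹

Athy: φ(Z) = φ₀ e^(−cZ) ⇒ φ₁/φ₂ = e^{c(Z₂−Z₁)} ⇒ c = ln(φ₁/φ₂)/(Z₂−Z₁)
c = ln(0.311/0.114) / (2.8 − 1.2) = ln(2.728) / 1.6 = 1.0036 / 1.6 = 0.6272 km⁻¹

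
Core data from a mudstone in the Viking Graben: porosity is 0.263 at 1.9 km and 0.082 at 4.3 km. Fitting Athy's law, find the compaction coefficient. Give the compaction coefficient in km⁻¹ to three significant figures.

0.486 km⁻¹

Athy: φ(Z) = φ₀ e^(−kZ) ⇒ φ₁/φ₂ = e^{k(Z₂−Z₁)} ⇒ k = ln(φ₁/φ₂)/(Z₂−Z₁)
k = ln(0.263/0.082) / (4.3 − 1.9) = ln(3.207) / 2.4 = 1.1654 / 2.4 = 0.4856 km⁻¹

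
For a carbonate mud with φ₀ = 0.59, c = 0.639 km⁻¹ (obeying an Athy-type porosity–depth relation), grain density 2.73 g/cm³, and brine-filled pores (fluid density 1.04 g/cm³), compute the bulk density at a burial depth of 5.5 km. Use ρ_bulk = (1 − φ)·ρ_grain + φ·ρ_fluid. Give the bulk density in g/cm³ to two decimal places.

Porosity at depth: φ = 0.59·exp(−0.639×5.5) = 0.59×0.0298 = 0.0176
Bulk density: ρ_b = (1−φ)ρ_g + φ·ρ_f = 0.9824×2.73 + 0.0176×1.04
       = 2.682 + 0.018 = 2.700 g/cm³

2.70 g/cm³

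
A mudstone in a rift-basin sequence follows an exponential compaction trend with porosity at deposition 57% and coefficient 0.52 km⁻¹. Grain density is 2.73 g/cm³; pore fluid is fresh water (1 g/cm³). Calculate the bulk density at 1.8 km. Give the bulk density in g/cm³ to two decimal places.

Porosity at depth: n = 0.57·exp(−0.52×1.8) = 0.57×0.3922 = 0.2236
Bulk density: ρ_b = (1−n)ρ_g + n·ρ_f = 0.7764×2.73 + 0.2236×1
       = 2.120 + 0.224 = 2.343 g/cm³

2.34 g/cm³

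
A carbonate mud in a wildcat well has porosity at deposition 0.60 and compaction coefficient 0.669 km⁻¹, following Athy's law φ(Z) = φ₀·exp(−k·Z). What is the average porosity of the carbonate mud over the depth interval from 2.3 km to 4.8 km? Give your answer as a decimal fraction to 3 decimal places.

⟨φ⟩ = (1/(Z₂−Z₁)) ∫ φ₀ e^(−kZ) dZ = φ₀·(e^(−k·Z₁) − e^(−k·Z₂)) / (k·(Z₂−Z₁))
e^(−0.669×2.3) = 0.2147; e^(−0.669×4.8) = 0.0403
⟨φ⟩ = 0.6 × (0.2147 − 0.0403) / (0.669 × 2.5) = 0.6 × 0.1042 = 0.0625

0.063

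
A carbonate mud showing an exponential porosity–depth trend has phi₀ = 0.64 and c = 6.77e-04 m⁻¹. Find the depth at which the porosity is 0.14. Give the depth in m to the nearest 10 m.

2240 m

Working in km (1 km = 1000 m; c in km⁻¹ = c in m⁻¹ × 1000):
Invert Athy's law: d = ln(phi₀/phi) / c
d = ln(0.64/0.14) / 0.677 = ln(4.571) / 0.677 = 1.5198 / 0.677 = 2.245 km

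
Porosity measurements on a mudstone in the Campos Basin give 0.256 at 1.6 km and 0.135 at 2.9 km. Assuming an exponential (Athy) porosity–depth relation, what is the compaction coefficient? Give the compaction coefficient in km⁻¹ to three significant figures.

Athy: φ(z) = φ₀ e^(−cz) ⇒ φ₁/φ₂ = e^{c(z₂−z₁)} ⇒ c = ln(φ₁/φ₂)/(z₂−z₁)
c = ln(0.256/0.135) / (2.9 − 1.6) = ln(1.896) / 1.3 = 0.6399 / 1.3 = 0.4922 km⁻¹

0.492 km⁻¹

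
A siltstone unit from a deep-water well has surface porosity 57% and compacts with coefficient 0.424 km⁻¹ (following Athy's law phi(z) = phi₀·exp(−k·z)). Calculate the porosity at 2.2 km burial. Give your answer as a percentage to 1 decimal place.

22.4%

phi = phi₀·exp(−k·z) = 0.57 × exp(−0.424 × 2.2) = 0.57 × exp(−0.9328)
  = 0.57 × 0.3935 = 0.2243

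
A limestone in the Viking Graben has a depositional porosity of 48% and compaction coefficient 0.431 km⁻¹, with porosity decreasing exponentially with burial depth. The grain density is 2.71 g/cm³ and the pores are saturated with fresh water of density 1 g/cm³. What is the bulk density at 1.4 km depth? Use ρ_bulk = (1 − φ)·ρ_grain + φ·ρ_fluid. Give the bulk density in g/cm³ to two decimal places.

2.26 g/cm³

Porosity at depth: φ = 0.48·exp(−0.431×1.4) = 0.48×0.5469 = 0.2625
Bulk density: ρ_b = (1−φ)ρ_g + φ·ρ_f = 0.7375×2.71 + 0.2625×1
       = 1.999 + 0.263 = 2.261 g/cm³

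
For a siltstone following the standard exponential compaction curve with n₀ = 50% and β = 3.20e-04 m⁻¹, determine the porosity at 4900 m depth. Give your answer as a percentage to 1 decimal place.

Working in km (1 km = 1000 m; β in km⁻¹ = β in m⁻¹ × 1000):
n = n₀·exp(−β·d) = 0.5 × exp(−0.32 × 4.9) = 0.5 × exp(−1.568)
  = 0.5 × 0.2085 = 0.1042

10.4%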